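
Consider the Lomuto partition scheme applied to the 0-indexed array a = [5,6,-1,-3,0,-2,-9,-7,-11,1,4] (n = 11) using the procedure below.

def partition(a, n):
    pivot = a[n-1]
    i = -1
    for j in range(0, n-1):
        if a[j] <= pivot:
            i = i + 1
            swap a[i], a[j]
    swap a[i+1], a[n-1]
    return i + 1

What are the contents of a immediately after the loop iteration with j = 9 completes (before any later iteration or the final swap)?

pivot=4, i=-1
j=0: 5>4, skip
j=1: 6>4, skip
j=2: -1≤4, i=0, swap(0,2) ⇒ [-1,6,5,-3,0,-2,-9,-7,-11,1,4]
j=3: -3≤4, i=1, swap(1,3) ⇒ [-1,-3,5,6,0,-2,-9,-7,-11,1,4]
j=4: 0≤4, i=2, swap(2,4) ⇒ [-1,-3,0,6,5,-2,-9,-7,-11,1,4]
j=5: -2≤4, i=3, swap(3,5) ⇒ [-1,-3,0,-2,5,6,-9,-7,-11,1,4]
j=6: -9≤4, i=4, swap(4,6) ⇒ [-1,-3,0,-2,-9,6,5,-7,-11,1,4]
j=7: -7≤4, i=5, swap(5,7) ⇒ [-1,-3,0,-2,-9,-7,5,6,-11,1,4]
j=8: -11≤4, i=6, swap(6,8) ⇒ [-1,-3,0,-2,-9,-7,-11,6,5,1,4]
j=9: 1≤4, i=7, swap(7,9) ⇒ [-1,-3,0,-2,-9,-7,-11,1,5,6,4]
(after j=9) a = [-1,-3,0,-2,-9,-7,-11,1,5,6,4]

[-1,-3,0,-2,-9,-7,-11,1,5,6,4]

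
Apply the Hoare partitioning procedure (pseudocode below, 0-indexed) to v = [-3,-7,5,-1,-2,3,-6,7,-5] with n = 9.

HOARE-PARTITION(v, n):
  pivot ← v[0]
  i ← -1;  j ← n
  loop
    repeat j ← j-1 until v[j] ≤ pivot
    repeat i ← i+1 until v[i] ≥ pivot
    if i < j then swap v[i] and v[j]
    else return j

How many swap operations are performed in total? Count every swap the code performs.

pivot = v[0] = -3; i = -1, j = 9
j→8 (v[8]=-5≤-3), i→0 (v[0]=-3≥-3); i<j, swap → [-5,-7,5,-1,-2,3,-6,7,-3]
j→6 (v[6]=-6≤-3), i→2 (v[2]=5≥-3); i<j, swap → [-5,-7,-6,-1,-2,3,5,7,-3]
j→2, i→3; i≥j, return j=2. v = [-5,-7,-6,-1,-2,3,5,7,-3]

2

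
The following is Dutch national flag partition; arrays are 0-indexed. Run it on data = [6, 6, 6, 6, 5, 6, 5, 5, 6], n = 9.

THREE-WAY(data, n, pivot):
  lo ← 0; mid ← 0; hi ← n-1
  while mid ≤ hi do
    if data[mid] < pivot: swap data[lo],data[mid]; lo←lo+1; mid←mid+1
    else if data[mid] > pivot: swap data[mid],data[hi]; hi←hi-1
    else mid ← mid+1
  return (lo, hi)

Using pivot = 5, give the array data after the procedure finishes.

lo=0 mid=0 hi=8
6>5: swap(0,8), hi=7 ⇒ [6, 6, 6, 6, 5, 6, 5, 5, 6]
6>5: swap(0,7), hi=6 ⇒ [5, 6, 6, 6, 5, 6, 5, 6, 6]
5=5: mid=1
6>5: swap(1,6), hi=5 ⇒ [5, 5, 6, 6, 5, 6, 6, 6, 6]
5=5: mid=2
6>5: swap(2,5), hi=4 ⇒ [5, 5, 6, 6, 5, 6, 6, 6, 6]
6>5: swap(2,4), hi=3 ⇒ [5, 5, 5, 6, 6, 6, 6, 6, 6]
5=5: mid=3
6>5: swap(3,3), hi=2 ⇒ [5, 5, 5, 6, 6, 6, 6, 6, 6]
done. lo=0 hi=2; data=[5, 5, 5, 6, 6, 6, 6, 6, 6]

[5, 5, 5, 6, 6, 6, 6, 6, 6]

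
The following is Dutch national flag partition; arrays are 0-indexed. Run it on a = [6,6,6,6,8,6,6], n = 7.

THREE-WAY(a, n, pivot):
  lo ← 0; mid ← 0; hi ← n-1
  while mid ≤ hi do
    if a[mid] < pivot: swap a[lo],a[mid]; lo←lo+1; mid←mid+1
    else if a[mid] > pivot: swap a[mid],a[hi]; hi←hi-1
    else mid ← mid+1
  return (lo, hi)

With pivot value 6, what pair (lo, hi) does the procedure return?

pivot = 6; lo=0, mid=0, hi=6
a[mid]=6=6: mid=1
a[mid]=6=6: mid=2
a[mid]=6=6: mid=3
a[mid]=6=6: mid=4
a[mid]=8>6: swap a[4],a[6]; hi=5 → [6,6,6,6,6,6,8]
a[mid]=6=6: mid=5
a[mid]=6=6: mid=6
end: lo=0, hi=5; a = [6,6,6,6,6,6,8]

(0, 5)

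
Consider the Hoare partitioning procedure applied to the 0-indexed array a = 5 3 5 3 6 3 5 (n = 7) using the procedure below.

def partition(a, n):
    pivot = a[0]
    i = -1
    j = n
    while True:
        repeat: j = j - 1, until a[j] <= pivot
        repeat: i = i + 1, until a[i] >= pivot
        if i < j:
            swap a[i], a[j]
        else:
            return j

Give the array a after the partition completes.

5 3 3 3 6 5 5

pivot=5
j stops at 6 (5), i stops at 0 (5); swap ⇒ 5 3 5 3 6 3 5
j stops at 5 (3), i stops at 2 (5); swap ⇒ 5 3 3 3 6 5 5
j stops at 3, i stops at 4; i≥j ⇒ return 3. a=5 3 3 3 6 5 5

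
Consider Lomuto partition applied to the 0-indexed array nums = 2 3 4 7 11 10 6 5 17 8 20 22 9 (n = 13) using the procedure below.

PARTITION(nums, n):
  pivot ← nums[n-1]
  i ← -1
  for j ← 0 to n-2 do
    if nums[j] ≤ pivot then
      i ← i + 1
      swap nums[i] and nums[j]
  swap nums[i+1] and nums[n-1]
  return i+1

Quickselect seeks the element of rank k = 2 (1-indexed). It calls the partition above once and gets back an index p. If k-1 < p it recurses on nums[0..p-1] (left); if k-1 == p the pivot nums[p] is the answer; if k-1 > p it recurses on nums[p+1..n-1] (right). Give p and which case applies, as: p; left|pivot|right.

pivot=9, i=-1
j=0: 2≤9, i=0, swap(0,0) ⇒ 2 3 4 7 11 10 6 5 17 8 20 22 9
j=1: 3≤9, i=1, swap(1,1) ⇒ 2 3 4 7 11 10 6 5 17 8 20 22 9
j=2: 4≤9, i=2, swap(2,2) ⇒ 2 3 4 7 11 10 6 5 17 8 20 22 9
j=3: 7≤9, i=3, swap(3,3) ⇒ 2 3 4 7 11 10 6 5 17 8 20 22 9
j=4: 11>9, skip
j=5: 10>9, skip
j=6: 6≤9, i=4, swap(4,6) ⇒ 2 3 4 7 6 10 11 5 17 8 20 22 9
j=7: 5≤9, i=5, swap(5,7) ⇒ 2 3 4 7 6 5 11 10 17 8 20 22 9
j=8: 17>9, skip
j=9: 8≤9, i=6, swap(6,9) ⇒ 2 3 4 7 6 5 8 10 17 11 20 22 9
j=10: 20>9, skip
j=11: 22>9, skip
swap(7,12) ⇒ 2 3 4 7 6 5 8 9 17 11 20 22 10; return 7
p = 7; k-1 = 1 < 7 ⇒ left

7; left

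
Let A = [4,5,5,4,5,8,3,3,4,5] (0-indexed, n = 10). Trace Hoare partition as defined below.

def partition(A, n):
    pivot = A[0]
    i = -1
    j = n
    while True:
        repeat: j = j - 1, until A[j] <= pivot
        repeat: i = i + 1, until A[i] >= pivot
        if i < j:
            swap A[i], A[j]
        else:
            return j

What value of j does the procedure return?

pivot = A[0] = 4; i = -1, j = 10
j→8 (A[8]=4≤4), i→0 (A[0]=4≥4); i<j, swap → [4,5,5,4,5,8,3,3,4,5]
j→7 (A[7]=3≤4), i→1 (A[1]=5≥4); i<j, swap → [4,3,5,4,5,8,3,5,4,5]
j→6 (A[6]=3≤4), i→2 (A[2]=5≥4); i<j, swap → [4,3,3,4,5,8,5,5,4,5]
j→3, i→3; i≥j, return j=3. A = [4,3,3,4,5,8,5,5,4,5]

3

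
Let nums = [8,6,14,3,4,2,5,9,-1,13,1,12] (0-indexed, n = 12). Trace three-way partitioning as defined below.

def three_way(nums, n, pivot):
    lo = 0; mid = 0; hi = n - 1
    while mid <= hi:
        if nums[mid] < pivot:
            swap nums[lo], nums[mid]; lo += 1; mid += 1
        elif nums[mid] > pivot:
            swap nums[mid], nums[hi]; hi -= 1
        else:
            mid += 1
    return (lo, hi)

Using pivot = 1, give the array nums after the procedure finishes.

lo=0 mid=0 hi=11
8>1: swap(0,11), hi=10 ⇒ [12,6,14,3,4,2,5,9,-1,13,1,8]
12>1: swap(0,10), hi=9 ⇒ [1,6,14,3,4,2,5,9,-1,13,12,8]
1=1: mid=1
6>1: swap(1,9), hi=8 ⇒ [1,13,14,3,4,2,5,9,-1,6,12,8]
13>1: swap(1,8), hi=7 ⇒ [1,-1,14,3,4,2,5,9,13,6,12,8]
-1<1: swap(0,1), lo=1 mid=2 ⇒ [-1,1,14,3,4,2,5,9,13,6,12,8]
14>1: swap(2,7), hi=6 ⇒ [-1,1,9,3,4,2,5,14,13,6,12,8]
9>1: swap(2,6), hi=5 ⇒ [-1,1,5,3,4,2,9,14,13,6,12,8]
5>1: swap(2,5), hi=4 ⇒ [-1,1,2,3,4,5,9,14,13,6,12,8]
2>1: swap(2,4), hi=3 ⇒ [-1,1,4,3,2,5,9,14,13,6,12,8]
4>1: swap(2,3), hi=2 ⇒ [-1,1,3,4,2,5,9,14,13,6,12,8]
3>1: swap(2,2), hi=1 ⇒ [-1,1,3,4,2,5,9,14,13,6,12,8]
done. lo=1 hi=1; nums=[-1,1,3,4,2,5,9,14,13,6,12,8]

[-1,1,3,4,2,5,9,14,13,6,12,8]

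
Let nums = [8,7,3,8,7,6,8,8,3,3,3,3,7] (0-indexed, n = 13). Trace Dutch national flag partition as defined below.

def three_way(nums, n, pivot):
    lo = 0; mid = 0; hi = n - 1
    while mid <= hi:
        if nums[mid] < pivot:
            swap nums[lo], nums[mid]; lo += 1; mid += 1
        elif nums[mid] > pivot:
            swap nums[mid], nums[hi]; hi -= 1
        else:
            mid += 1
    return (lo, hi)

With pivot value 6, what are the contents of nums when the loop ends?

pivot = 6; lo=0, mid=0, hi=12
nums[mid]=8>6: swap nums[0],nums[12]; hi=11 → [7,7,3,8,7,6,8,8,3,3,3,3,8]
nums[mid]=7>6: swap nums[0],nums[11]; hi=10 → [3,7,3,8,7,6,8,8,3,3,3,7,8]
nums[mid]=3<6: swap nums[0],nums[0]; lo=1,mid=1 → [3,7,3,8,7,6,8,8,3,3,3,7,8]
nums[mid]=7>6: swap nums[1],nums[10]; hi=9 → [3,3,3,8,7,6,8,8,3,3,7,7,8]
nums[mid]=3<6: swap nums[1],nums[1]; lo=2,mid=2 → [3,3,3,8,7,6,8,8,3,3,7,7,8]
nums[mid]=3<6: swap nums[2],nums[2]; lo=3,mid=3 → [3,3,3,8,7,6,8,8,3,3,7,7,8]
nums[mid]=8>6: swap nums[3],nums[9]; hi=8 → [3,3,3,3,7,6,8,8,3,8,7,7,8]
nums[mid]=3<6: swap nums[3],nums[3]; lo=4,mid=4 → [3,3,3,3,7,6,8,8,3,8,7,7,8]
nums[mid]=7>6: swap nums[4],nums[8]; hi=7 → [3,3,3,3,3,6,8,8,7,8,7,7,8]
nums[mid]=3<6: swap nums[4],nums[4]; lo=5,mid=5 → [3,3,3,3,3,6,8,8,7,8,7,7,8]
nums[mid]=6=6: mid=6
nums[mid]=8>6: swap nums[6],nums[7]; hi=6 → [3,3,3,3,3,6,8,8,7,8,7,7,8]
nums[mid]=8>6: swap nums[6],nums[6]; hi=5 → [3,3,3,3,3,6,8,8,7,8,7,7,8]
end: lo=5, hi=5; nums = [3,3,3,3,3,6,8,8,7,8,7,7,8]

[3,3,3,3,3,6,8,8,7,8,7,7,8]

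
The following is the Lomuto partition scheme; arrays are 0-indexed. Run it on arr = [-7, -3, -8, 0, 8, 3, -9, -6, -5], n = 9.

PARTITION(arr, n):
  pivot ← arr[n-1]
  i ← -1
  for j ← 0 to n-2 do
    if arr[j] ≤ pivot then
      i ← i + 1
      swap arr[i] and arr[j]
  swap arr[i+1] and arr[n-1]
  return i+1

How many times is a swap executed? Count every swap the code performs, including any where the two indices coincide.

5

pivot=-5, i=-1
j=0: -7≤-5, i=0, swap(0,0) ⇒ [-7, -3, -8, 0, 8, 3, -9, -6, -5]
j=1: -3>-5, skip
j=2: -8≤-5, i=1, swap(1,2) ⇒ [-7, -8, -3, 0, 8, 3, -9, -6, -5]
j=3: 0>-5, skip
j=4: 8>-5, skip
j=5: 3>-5, skip
j=6: -9≤-5, i=2, swap(2,6) ⇒ [-7, -8, -9, 0, 8, 3, -3, -6, -5]
j=7: -6≤-5, i=3, swap(3,7) ⇒ [-7, -8, -9, -6, 8, 3, -3, 0, -5]
swap(4,8) ⇒ [-7, -8, -9, -6, -5, 3, -3, 0, 8]; return 4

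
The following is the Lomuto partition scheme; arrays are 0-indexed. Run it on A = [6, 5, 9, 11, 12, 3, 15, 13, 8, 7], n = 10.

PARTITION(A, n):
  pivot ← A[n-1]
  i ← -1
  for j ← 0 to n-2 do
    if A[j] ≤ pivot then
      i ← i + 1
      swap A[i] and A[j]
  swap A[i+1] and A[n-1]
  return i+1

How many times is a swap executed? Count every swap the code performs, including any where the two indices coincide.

pivot=7, i=-1
j=0: 6≤7, i=0, swap(0,0) ⇒ [6, 5, 9, 11, 12, 3, 15, 13, 8, 7]
j=1: 5≤7, i=1, swap(1,1) ⇒ [6, 5, 9, 11, 12, 3, 15, 13, 8, 7]
j=2: 9>7, skip
j=3: 11>7, skip
j=4: 12>7, skip
j=5: 3≤7, i=2, swap(2,5) ⇒ [6, 5, 3, 11, 12, 9, 15, 13, 8, 7]
j=6: 15>7, skip
j=7: 13>7, skip
j=8: 8>7, skip
swap(3,9) ⇒ [6, 5, 3, 7, 12, 9, 15, 13, 8, 11]; return 3

4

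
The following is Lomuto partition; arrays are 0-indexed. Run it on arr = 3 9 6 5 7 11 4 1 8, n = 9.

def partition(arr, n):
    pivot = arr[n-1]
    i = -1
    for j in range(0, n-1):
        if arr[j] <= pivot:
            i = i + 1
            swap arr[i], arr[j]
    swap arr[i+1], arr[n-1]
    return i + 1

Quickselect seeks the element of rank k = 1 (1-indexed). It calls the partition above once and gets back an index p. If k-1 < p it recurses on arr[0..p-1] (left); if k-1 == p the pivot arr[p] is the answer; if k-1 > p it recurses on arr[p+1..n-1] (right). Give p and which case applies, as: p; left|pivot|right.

6; left

pivot = arr[8] = 8; i = -1
j=0: arr[0]=3 ≤ 8 → i=0, swap arr[0],arr[0] (no change) → 3 9 6 5 7 11 4 1 8
j=1: arr[1]=9 > 8 → no swap
j=2: arr[2]=6 ≤ 8 → i=1, swap arr[1],arr[2] → 3 6 9 5 7 11 4 1 8
j=3: arr[3]=5 ≤ 8 → i=2, swap arr[2],arr[3] → 3 6 5 9 7 11 4 1 8
j=4: arr[4]=7 ≤ 8 → i=3, swap arr[3],arr[4] → 3 6 5 7 9 11 4 1 8
j=5: arr[5]=11 > 8 → no swap
j=6: arr[6]=4 ≤ 8 → i=4, swap arr[4],arr[6] → 3 6 5 7 4 11 9 1 8
j=7: arr[7]=1 ≤ 8 → i=5, swap arr[5],arr[7] → 3 6 5 7 4 1 9 11 8
final swap arr[6],arr[8] → 3 6 5 7 4 1 8 11 9; return 6
p = 6; k-1 = 0 < 6 ⇒ left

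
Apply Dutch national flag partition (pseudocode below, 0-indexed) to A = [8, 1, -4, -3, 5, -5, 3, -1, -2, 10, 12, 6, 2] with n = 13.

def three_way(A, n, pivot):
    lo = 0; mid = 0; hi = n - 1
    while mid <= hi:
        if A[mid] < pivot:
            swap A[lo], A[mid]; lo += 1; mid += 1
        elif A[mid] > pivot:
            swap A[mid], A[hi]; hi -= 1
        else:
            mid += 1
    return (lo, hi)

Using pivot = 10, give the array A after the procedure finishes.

[8, 1, -4, -3, 5, -5, 3, -1, -2, 2, 6, 10, 12]

pivot = 10; lo=0, mid=0, hi=12
A[mid]=8<10: swap A[0],A[0]; lo=1,mid=1 → [8, 1, -4, -3, 5, -5, 3, -1, -2, 10, 12, 6, 2]
A[mid]=1<10: swap A[1],A[1]; lo=2,mid=2 → [8, 1, -4, -3, 5, -5, 3, -1, -2, 10, 12, 6, 2]
A[mid]=-4<10: swap A[2],A[2]; lo=3,mid=3 → [8, 1, -4, -3, 5, -5, 3, -1, -2, 10, 12, 6, 2]
A[mid]=-3<10: swap A[3],A[3]; lo=4,mid=4 → [8, 1, -4, -3, 5, -5, 3, -1, -2, 10, 12, 6, 2]
A[mid]=5<10: swap A[4],A[4]; lo=5,mid=5 → [8, 1, -4, -3, 5, -5, 3, -1, -2, 10, 12, 6, 2]
A[mid]=-5<10: swap A[5],A[5]; lo=6,mid=6 → [8, 1, -4, -3, 5, -5, 3, -1, -2, 10, 12, 6, 2]
A[mid]=3<10: swap A[6],A[6]; lo=7,mid=7 → [8, 1, -4, -3, 5, -5, 3, -1, -2, 10, 12, 6, 2]
A[mid]=-1<10: swap A[7],A[7]; lo=8,mid=8 → [8, 1, -4, -3, 5, -5, 3, -1, -2, 10, 12, 6, 2]
A[mid]=-2<10: swap A[8],A[8]; lo=9,mid=9 → [8, 1, -4, -3, 5, -5, 3, -1, -2, 10, 12, 6, 2]
A[mid]=10=10: mid=10
A[mid]=12>10: swap A[10],A[12]; hi=11 → [8, 1, -4, -3, 5, -5, 3, -1, -2, 10, 2, 6, 12]
A[mid]=2<10: swap A[9],A[10]; lo=10,mid=11 → [8, 1, -4, -3, 5, -5, 3, -1, -2, 2, 10, 6, 12]
A[mid]=6<10: swap A[10],A[11]; lo=11,mid=12 → [8, 1, -4, -3, 5, -5, 3, -1, -2, 2, 6, 10, 12]
end: lo=11, hi=11; A = [8, 1, -4, -3, 5, -5, 3, -1, -2, 2, 6, 10, 12]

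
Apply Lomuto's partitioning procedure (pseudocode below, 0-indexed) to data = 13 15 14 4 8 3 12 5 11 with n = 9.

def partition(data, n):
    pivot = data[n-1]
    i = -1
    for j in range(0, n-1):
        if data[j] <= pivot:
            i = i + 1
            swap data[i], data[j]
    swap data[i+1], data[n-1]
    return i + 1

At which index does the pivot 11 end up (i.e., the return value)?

pivot=11, i=-1
j=0: 13>11, skip
j=1: 15>11, skip
j=2: 14>11, skip
j=3: 4≤11, i=0, swap(0,3) ⇒ 4 15 14 13 8 3 12 5 11
j=4: 8≤11, i=1, swap(1,4) ⇒ 4 8 14 13 15 3 12 5 11
j=5: 3≤11, i=2, swap(2,5) ⇒ 4 8 3 13 15 14 12 5 11
j=6: 12>11, skip
j=7: 5≤11, i=3, swap(3,7) ⇒ 4 8 3 5 15 14 12 13 11
swap(4,8) ⇒ 4 8 3 5 11 14 12 13 15; return 4

4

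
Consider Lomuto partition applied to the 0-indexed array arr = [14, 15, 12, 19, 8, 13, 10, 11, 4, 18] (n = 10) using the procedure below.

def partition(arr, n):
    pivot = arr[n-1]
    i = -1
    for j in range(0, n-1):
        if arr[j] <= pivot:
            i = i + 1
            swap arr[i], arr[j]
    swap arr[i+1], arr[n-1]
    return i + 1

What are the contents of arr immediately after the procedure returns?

pivot = arr[9] = 18; i = -1
j=0: arr[0]=14 ≤ 18 → i=0, swap arr[0],arr[0] (no change) → [14, 15, 12, 19, 8, 13, 10, 11, 4, 18]
j=1: arr[1]=15 ≤ 18 → i=1, swap arr[1],arr[1] (no change) → [14, 15, 12, 19, 8, 13, 10, 11, 4, 18]
j=2: arr[2]=12 ≤ 18 → i=2, swap arr[2],arr[2] (no change) → [14, 15, 12, 19, 8, 13, 10, 11, 4, 18]
j=3: arr[3]=19 > 18 → no swap
j=4: arr[4]=8 ≤ 18 → i=3, swap arr[3],arr[4] → [14, 15, 12, 8, 19, 13, 10, 11, 4, 18]
j=5: arr[5]=13 ≤ 18 → i=4, swap arr[4],arr[5] → [14, 15, 12, 8, 13, 19, 10, 11, 4, 18]
j=6: arr[6]=10 ≤ 18 → i=5, swap arr[5],arr[6] → [14, 15, 12, 8, 13, 10, 19, 11, 4, 18]
j=7: arr[7]=11 ≤ 18 → i=6, swap arr[6],arr[7] → [14, 15, 12, 8, 13, 10, 11, 19, 4, 18]
j=8: arr[8]=4 ≤ 18 → i=7, swap arr[7],arr[8] → [14, 15, 12, 8, 13, 10, 11, 4, 19, 18]
final swap arr[8],arr[9] → [14, 15, 12, 8, 13, 10, 11, 4, 18, 19]; return 8

[14, 15, 12, 8, 13, 10, 11, 4, 18, 19]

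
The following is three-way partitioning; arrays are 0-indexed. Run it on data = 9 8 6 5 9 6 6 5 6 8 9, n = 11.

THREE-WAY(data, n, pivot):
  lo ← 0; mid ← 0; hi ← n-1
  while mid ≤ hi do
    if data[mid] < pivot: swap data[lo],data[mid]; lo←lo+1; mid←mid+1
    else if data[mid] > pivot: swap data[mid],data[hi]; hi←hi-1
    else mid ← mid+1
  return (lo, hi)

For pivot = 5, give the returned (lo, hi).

(0, 1)

pivot = 5; lo=0, mid=0, hi=10
data[mid]=9>5: swap data[0],data[10]; hi=9 → 9 8 6 5 9 6 6 5 6 8 9
data[mid]=9>5: swap data[0],data[9]; hi=8 → 8 8 6 5 9 6 6 5 6 9 9
data[mid]=8>5: swap data[0],data[8]; hi=7 → 6 8 6 5 9 6 6 5 8 9 9
data[mid]=6>5: swap data[0],data[7]; hi=6 → 5 8 6 5 9 6 6 6 8 9 9
data[mid]=5=5: mid=1
data[mid]=8>5: swap data[1],data[6]; hi=5 → 5 6 6 5 9 6 8 6 8 9 9
data[mid]=6>5: swap data[1],data[5]; hi=4 → 5 6 6 5 9 6 8 6 8 9 9
data[mid]=6>5: swap data[1],data[4]; hi=3 → 5 9 6 5 6 6 8 6 8 9 9
data[mid]=9>5: swap data[1],data[3]; hi=2 → 5 5 6 9 6 6 8 6 8 9 9
data[mid]=5=5: mid=2
data[mid]=6>5: swap data[2],data[2]; hi=1 → 5 5 6 9 6 6 8 6 8 9 9
end: lo=0, hi=1; data = 5 5 6 9 6 6 8 6 8 9 9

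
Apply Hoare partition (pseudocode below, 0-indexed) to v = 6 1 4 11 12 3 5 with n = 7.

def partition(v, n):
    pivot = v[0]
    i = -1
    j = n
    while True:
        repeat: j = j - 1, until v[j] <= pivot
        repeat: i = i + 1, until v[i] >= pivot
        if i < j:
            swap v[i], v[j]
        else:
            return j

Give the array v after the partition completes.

5 1 4 3 12 11 6

pivot=6
j stops at 6 (5), i stops at 0 (6); swap ⇒ 5 1 4 11 12 3 6
j stops at 5 (3), i stops at 3 (11); swap ⇒ 5 1 4 3 12 11 6
j stops at 3, i stops at 4; i≥j ⇒ return 3. v=5 1 4 3 12 11 6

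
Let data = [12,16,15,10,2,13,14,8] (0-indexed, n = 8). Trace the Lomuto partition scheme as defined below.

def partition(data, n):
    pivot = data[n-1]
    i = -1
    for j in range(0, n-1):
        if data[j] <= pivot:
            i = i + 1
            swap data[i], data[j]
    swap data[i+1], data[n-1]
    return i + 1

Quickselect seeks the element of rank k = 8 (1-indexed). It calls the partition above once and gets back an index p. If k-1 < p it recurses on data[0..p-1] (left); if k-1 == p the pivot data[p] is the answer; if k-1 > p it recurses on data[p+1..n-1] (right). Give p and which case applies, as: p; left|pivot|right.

pivot = data[7] = 8; i = -1
j=0: data[0]=12 > 8 → no swap
j=1: data[1]=16 > 8 → no swap
j=2: data[2]=15 > 8 → no swap
j=3: data[3]=10 > 8 → no swap
j=4: data[4]=2 ≤ 8 → i=0, swap data[0],data[4] → [2,16,15,10,12,13,14,8]
j=5: data[5]=13 > 8 → no swap
j=6: data[6]=14 > 8 → no swap
final swap data[1],data[7] → [2,8,15,10,12,13,14,16]; return 1
p = 1; k-1 = 7 > 1 ⇒ right

1; right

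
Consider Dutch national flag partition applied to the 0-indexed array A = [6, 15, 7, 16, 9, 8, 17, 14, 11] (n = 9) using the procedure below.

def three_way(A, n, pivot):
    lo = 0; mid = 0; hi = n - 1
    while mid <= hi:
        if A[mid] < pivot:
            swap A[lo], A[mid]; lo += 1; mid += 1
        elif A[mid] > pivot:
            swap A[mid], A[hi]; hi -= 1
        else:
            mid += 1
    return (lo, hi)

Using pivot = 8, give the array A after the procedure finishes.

lo=0 mid=0 hi=8
6<8: swap(0,0), lo=1 mid=1 ⇒ [6, 15, 7, 16, 9, 8, 17, 14, 11]
15>8: swap(1,8), hi=7 ⇒ [6, 11, 7, 16, 9, 8, 17, 14, 15]
11>8: swap(1,7), hi=6 ⇒ [6, 14, 7, 16, 9, 8, 17, 11, 15]
14>8: swap(1,6), hi=5 ⇒ [6, 17, 7, 16, 9, 8, 14, 11, 15]
17>8: swap(1,5), hi=4 ⇒ [6, 8, 7, 16, 9, 17, 14, 11, 15]
8=8: mid=2
7<8: swap(1,2), lo=2 mid=3 ⇒ [6, 7, 8, 16, 9, 17, 14, 11, 15]
16>8: swap(3,4), hi=3 ⇒ [6, 7, 8, 9, 16, 17, 14, 11, 15]
9>8: swap(3,3), hi=2 ⇒ [6, 7, 8, 9, 16, 17, 14, 11, 15]
done. lo=2 hi=2; A=[6, 7, 8, 9, 16, 17, 14, 11, 15]

[6, 7, 8, 9, 16, 17, 14, 11, 15]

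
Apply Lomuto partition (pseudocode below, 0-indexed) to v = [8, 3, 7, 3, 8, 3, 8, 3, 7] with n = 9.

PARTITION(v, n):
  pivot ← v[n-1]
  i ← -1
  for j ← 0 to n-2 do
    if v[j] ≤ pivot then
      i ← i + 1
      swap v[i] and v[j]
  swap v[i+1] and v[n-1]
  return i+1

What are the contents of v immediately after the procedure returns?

pivot = v[8] = 7; i = -1
j=0: v[0]=8 > 7 → no swap
j=1: v[1]=3 ≤ 7 → i=0, swap v[0],v[1] → [3, 8, 7, 3, 8, 3, 8, 3, 7]
j=2: v[2]=7 ≤ 7 → i=1, swap v[1],v[2] → [3, 7, 8, 3, 8, 3, 8, 3, 7]
j=3: v[3]=3 ≤ 7 → i=2, swap v[2],v[3] → [3, 7, 3, 8, 8, 3, 8, 3, 7]
j=4: v[4]=8 > 7 → no swap
j=5: v[5]=3 ≤ 7 → i=3, swap v[3],v[5] → [3, 7, 3, 3, 8, 8, 8, 3, 7]
j=6: v[6]=8 > 7 → no swap
j=7: v[7]=3 ≤ 7 → i=4, swap v[4],v[7] → [3, 7, 3, 3, 3, 8, 8, 8, 7]
final swap v[5],v[8] → [3, 7, 3, 3, 3, 7, 8, 8, 8]; return 5

[3, 7, 3, 3, 3, 7, 8, 8, 8]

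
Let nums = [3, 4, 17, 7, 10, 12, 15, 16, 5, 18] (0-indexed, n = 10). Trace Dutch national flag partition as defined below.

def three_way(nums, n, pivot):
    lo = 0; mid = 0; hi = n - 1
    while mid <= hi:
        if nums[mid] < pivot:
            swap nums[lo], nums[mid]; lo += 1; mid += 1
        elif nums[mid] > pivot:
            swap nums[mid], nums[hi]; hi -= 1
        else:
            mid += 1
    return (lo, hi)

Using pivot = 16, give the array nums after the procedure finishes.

[3, 4, 5, 7, 10, 12, 15, 16, 18, 17]

lo=0 mid=0 hi=9
3<16: swap(0,0), lo=1 mid=1 ⇒ [3, 4, 17, 7, 10, 12, 15, 16, 5, 18]
4<16: swap(1,1), lo=2 mid=2 ⇒ [3, 4, 17, 7, 10, 12, 15, 16, 5, 18]
17>16: swap(2,9), hi=8 ⇒ [3, 4, 18, 7, 10, 12, 15, 16, 5, 17]
18>16: swap(2,8), hi=7 ⇒ [3, 4, 5, 7, 10, 12, 15, 16, 18, 17]
5<16: swap(2,2), lo=3 mid=3 ⇒ [3, 4, 5, 7, 10, 12, 15, 16, 18, 17]
7<16: swap(3,3), lo=4 mid=4 ⇒ [3, 4, 5, 7, 10, 12, 15, 16, 18, 17]
10<16: swap(4,4), lo=5 mid=5 ⇒ [3, 4, 5, 7, 10, 12, 15, 16, 18, 17]
12<16: swap(5,5), lo=6 mid=6 ⇒ [3, 4, 5, 7, 10, 12, 15, 16, 18, 17]
15<16: swap(6,6), lo=7 mid=7 ⇒ [3, 4, 5, 7, 10, 12, 15, 16, 18, 17]
16=16: mid=8
done. lo=7 hi=7; nums=[3, 4, 5, 7, 10, 12, 15, 16, 18, 17]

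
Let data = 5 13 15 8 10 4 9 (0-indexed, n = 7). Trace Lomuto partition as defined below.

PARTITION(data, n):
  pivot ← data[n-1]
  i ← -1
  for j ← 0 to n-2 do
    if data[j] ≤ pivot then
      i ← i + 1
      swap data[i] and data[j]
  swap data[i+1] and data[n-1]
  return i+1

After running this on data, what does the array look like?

5 8 4 9 10 15 13

pivot=9, i=-1
j=0: 5≤9, i=0, swap(0,0) ⇒ 5 13 15 8 10 4 9
j=1: 13>9, skip
j=2: 15>9, skip
j=3: 8≤9, i=1, swap(1,3) ⇒ 5 8 15 13 10 4 9
j=4: 10>9, skip
j=5: 4≤9, i=2, swap(2,5) ⇒ 5 8 4 13 10 15 9
swap(3,6) ⇒ 5 8 4 9 10 15 13; return 3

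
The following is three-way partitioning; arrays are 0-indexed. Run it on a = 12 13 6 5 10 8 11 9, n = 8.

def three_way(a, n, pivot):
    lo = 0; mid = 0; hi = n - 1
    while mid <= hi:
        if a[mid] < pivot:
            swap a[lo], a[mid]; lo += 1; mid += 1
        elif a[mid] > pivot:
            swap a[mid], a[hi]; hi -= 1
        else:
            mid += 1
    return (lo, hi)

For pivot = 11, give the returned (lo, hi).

pivot = 11; lo=0, mid=0, hi=7
a[mid]=12>11: swap a[0],a[7]; hi=6 → 9 13 6 5 10 8 11 12
a[mid]=9<11: swap a[0],a[0]; lo=1,mid=1 → 9 13 6 5 10 8 11 12
a[mid]=13>11: swap a[1],a[6]; hi=5 → 9 11 6 5 10 8 13 12
a[mid]=11=11: mid=2
a[mid]=6<11: swap a[1],a[2]; lo=2,mid=3 → 9 6 11 5 10 8 13 12
a[mid]=5<11: swap a[2],a[3]; lo=3,mid=4 → 9 6 5 11 10 8 13 12
a[mid]=10<11: swap a[3],a[4]; lo=4,mid=5 → 9 6 5 10 11 8 13 12
a[mid]=8<11: swap a[4],a[5]; lo=5,mid=6 → 9 6 5 10 8 11 13 12
end: lo=5, hi=5; a = 9 6 5 10 8 11 13 12

(5, 5)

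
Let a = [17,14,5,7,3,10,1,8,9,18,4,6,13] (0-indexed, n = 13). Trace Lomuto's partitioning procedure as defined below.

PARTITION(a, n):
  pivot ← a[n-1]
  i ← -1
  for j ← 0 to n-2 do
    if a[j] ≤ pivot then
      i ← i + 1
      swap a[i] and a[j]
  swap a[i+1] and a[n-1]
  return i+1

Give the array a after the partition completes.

pivot = a[12] = 13; i = -1
j=0: a[0]=17 > 13 → no swap
j=1: a[1]=14 > 13 → no swap
j=2: a[2]=5 ≤ 13 → i=0, swap a[0],a[2] → [5,14,17,7,3,10,1,8,9,18,4,6,13]
j=3: a[3]=7 ≤ 13 → i=1, swap a[1],a[3] → [5,7,17,14,3,10,1,8,9,18,4,6,13]
j=4: a[4]=3 ≤ 13 → i=2, swap a[2],a[4] → [5,7,3,14,17,10,1,8,9,18,4,6,13]
j=5: a[5]=10 ≤ 13 → i=3, swap a[3],a[5] → [5,7,3,10,17,14,1,8,9,18,4,6,13]
j=6: a[6]=1 ≤ 13 → i=4, swap a[4],a[6] → [5,7,3,10,1,14,17,8,9,18,4,6,13]
j=7: a[7]=8 ≤ 13 → i=5, swap a[5],a[7] → [5,7,3,10,1,8,17,14,9,18,4,6,13]
j=8: a[8]=9 ≤ 13 → i=6, swap a[6],a[8] → [5,7,3,10,1,8,9,14,17,18,4,6,13]
j=9: a[9]=18 > 13 → no swap
j=10: a[10]=4 ≤ 13 → i=7, swap a[7],a[10] → [5,7,3,10,1,8,9,4,17,18,14,6,13]
j=11: a[11]=6 ≤ 13 → i=8, swap a[8],a[11] → [5,7,3,10,1,8,9,4,6,18,14,17,13]
final swap a[9],a[12] → [5,7,3,10,1,8,9,4,6,13,14,17,18]; return 9

[5,7,3,10,1,8,9,4,6,13,14,17,18]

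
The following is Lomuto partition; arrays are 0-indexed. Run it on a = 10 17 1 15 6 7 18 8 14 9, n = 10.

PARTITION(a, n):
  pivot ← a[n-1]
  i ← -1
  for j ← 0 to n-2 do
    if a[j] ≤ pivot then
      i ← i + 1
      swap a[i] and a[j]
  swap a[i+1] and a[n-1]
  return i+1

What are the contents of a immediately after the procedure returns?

1 6 7 8 9 10 18 15 14 17

pivot = a[9] = 9; i = -1
j=0: a[0]=10 > 9 → no swap
j=1: a[1]=17 > 9 → no swap
j=2: a[2]=1 ≤ 9 → i=0, swap a[0],a[2] → 1 17 10 15 6 7 18 8 14 9
j=3: a[3]=15 > 9 → no swap
j=4: a[4]=6 ≤ 9 → i=1, swap a[1],a[4] → 1 6 10 15 17 7 18 8 14 9
j=5: a[5]=7 ≤ 9 → i=2, swap a[2],a[5] → 1 6 7 15 17 10 18 8 14 9
j=6: a[6]=18 > 9 → no swap
j=7: a[7]=8 ≤ 9 → i=3, swap a[3],a[7] → 1 6 7 8 17 10 18 15 14 9
j=8: a[8]=14 > 9 → no swap
final swap a[4],a[9] → 1 6 7 8 9 10 18 15 14 17; return 4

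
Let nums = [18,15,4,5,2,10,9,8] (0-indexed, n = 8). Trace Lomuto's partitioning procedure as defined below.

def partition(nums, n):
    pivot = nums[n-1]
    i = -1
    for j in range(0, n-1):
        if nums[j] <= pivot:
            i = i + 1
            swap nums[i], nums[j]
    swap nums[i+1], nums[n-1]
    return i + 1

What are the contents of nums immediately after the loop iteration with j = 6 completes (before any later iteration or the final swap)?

[4,5,2,15,18,10,9,8]

pivot = nums[7] = 8; i = -1
j=0: nums[0]=18 > 8 → no swap
j=1: nums[1]=15 > 8 → no swap
j=2: nums[2]=4 ≤ 8 → i=0, swap nums[0],nums[2] → [4,15,18,5,2,10,9,8]
j=3: nums[3]=5 ≤ 8 → i=1, swap nums[1],nums[3] → [4,5,18,15,2,10,9,8]
j=4: nums[4]=2 ≤ 8 → i=2, swap nums[2],nums[4] → [4,5,2,15,18,10,9,8]
j=5: nums[5]=10 > 8 → no swap
j=6: nums[6]=9 > 8 → no swap
(after j=6) nums = [4,5,2,15,18,10,9,8]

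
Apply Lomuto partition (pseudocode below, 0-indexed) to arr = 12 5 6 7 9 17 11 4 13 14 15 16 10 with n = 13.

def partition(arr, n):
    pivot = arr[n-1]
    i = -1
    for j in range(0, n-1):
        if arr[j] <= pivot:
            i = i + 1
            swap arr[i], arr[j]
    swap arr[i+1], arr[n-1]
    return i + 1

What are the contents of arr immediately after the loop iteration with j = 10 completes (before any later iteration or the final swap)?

5 6 7 9 4 17 11 12 13 14 15 16 10

pivot = arr[12] = 10; i = -1
j=0: arr[0]=12 > 10 → no swap
j=1: arr[1]=5 ≤ 10 → i=0, swap arr[0],arr[1] → 5 12 6 7 9 17 11 4 13 14 15 16 10
j=2: arr[2]=6 ≤ 10 → i=1, swap arr[1],arr[2] → 5 6 12 7 9 17 11 4 13 14 15 16 10
j=3: arr[3]=7 ≤ 10 → i=2, swap arr[2],arr[3] → 5 6 7 12 9 17 11 4 13 14 15 16 10
j=4: arr[4]=9 ≤ 10 → i=3, swap arr[3],arr[4] → 5 6 7 9 12 17 11 4 13 14 15 16 10
j=5: arr[5]=17 > 10 → no swap
j=6: arr[6]=11 > 10 → no swap
j=7: arr[7]=4 ≤ 10 → i=4, swap arr[4],arr[7] → 5 6 7 9 4 17 11 12 13 14 15 16 10
j=8: arr[8]=13 > 10 → no swap
j=9: arr[9]=14 > 10 → no swap
j=10: arr[10]=15 > 10 → no swap
(after j=10) arr = 5 6 7 9 4 17 11 12 13 14 15 16 10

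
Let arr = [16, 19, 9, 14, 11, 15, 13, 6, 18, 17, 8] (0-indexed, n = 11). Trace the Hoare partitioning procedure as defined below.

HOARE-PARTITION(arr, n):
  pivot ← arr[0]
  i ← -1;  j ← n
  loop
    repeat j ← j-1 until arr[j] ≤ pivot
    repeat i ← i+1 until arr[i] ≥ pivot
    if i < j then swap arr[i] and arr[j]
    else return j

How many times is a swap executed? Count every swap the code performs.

pivot=16
j stops at 10 (8), i stops at 0 (16); swap ⇒ [8, 19, 9, 14, 11, 15, 13, 6, 18, 17, 16]
j stops at 7 (6), i stops at 1 (19); swap ⇒ [8, 6, 9, 14, 11, 15, 13, 19, 18, 17, 16]
j stops at 6, i stops at 7; i≥j ⇒ return 6. arr=[8, 6, 9, 14, 11, 15, 13, 19, 18, 17, 16]

2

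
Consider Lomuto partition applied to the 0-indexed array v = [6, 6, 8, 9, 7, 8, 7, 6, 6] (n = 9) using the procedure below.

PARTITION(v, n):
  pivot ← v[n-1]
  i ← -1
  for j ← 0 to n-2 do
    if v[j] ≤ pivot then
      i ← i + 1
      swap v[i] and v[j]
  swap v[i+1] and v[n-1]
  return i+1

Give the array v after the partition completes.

[6, 6, 6, 6, 7, 8, 7, 8, 9]

pivot = v[8] = 6; i = -1
j=0: v[0]=6 ≤ 6 → i=0, swap v[0],v[0] (no change) → [6, 6, 8, 9, 7, 8, 7, 6, 6]
j=1: v[1]=6 ≤ 6 → i=1, swap v[1],v[1] (no change) → [6, 6, 8, 9, 7, 8, 7, 6, 6]
j=2: v[2]=8 > 6 → no swap
j=3: v[3]=9 > 6 → no swap
j=4: v[4]=7 > 6 → no swap
j=5: v[5]=8 > 6 → no swap
j=6: v[6]=7 > 6 → no swap
j=7: v[7]=6 ≤ 6 → i=2, swap v[2],v[7] → [6, 6, 6, 9, 7, 8, 7, 8, 6]
final swap v[3],v[8] → [6, 6, 6, 6, 7, 8, 7, 8, 9]; return 3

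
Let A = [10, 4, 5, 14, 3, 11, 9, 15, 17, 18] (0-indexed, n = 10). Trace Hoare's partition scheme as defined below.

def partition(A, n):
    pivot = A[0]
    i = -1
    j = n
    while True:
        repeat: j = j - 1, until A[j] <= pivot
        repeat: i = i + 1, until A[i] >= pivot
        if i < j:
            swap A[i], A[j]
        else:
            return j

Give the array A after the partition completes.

pivot = A[0] = 10; i = -1, j = 10
j→6 (A[6]=9≤10), i→0 (A[0]=10≥10); i<j, swap → [9, 4, 5, 14, 3, 11, 10, 15, 17, 18]
j→4 (A[4]=3≤10), i→3 (A[3]=14≥10); i<j, swap → [9, 4, 5, 3, 14, 11, 10, 15, 17, 18]
j→3, i→4; i≥j, return j=3. A = [9, 4, 5, 3, 14, 11, 10, 15, 17, 18]

[9, 4, 5, 3, 14, 11, 10, 15, 17, 18]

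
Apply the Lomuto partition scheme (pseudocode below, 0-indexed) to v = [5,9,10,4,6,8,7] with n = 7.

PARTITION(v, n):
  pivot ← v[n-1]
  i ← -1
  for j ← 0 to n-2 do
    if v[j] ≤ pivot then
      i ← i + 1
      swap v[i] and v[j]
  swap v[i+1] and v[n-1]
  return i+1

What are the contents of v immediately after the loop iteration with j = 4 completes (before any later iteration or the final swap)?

pivot=7, i=-1
j=0: 5≤7, i=0, swap(0,0) ⇒ [5,9,10,4,6,8,7]
j=1: 9>7, skip
j=2: 10>7, skip
j=3: 4≤7, i=1, swap(1,3) ⇒ [5,4,10,9,6,8,7]
j=4: 6≤7, i=2, swap(2,4) ⇒ [5,4,6,9,10,8,7]
(after j=4) v = [5,4,6,9,10,8,7]

[5,4,6,9,10,8,7]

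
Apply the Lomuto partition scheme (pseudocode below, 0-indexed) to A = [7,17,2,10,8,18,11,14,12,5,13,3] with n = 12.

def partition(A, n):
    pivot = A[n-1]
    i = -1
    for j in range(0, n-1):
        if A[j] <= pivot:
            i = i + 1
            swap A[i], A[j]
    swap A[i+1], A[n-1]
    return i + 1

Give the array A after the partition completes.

pivot = A[11] = 3; i = -1
j=0: A[0]=7 > 3 → no swap
j=1: A[1]=17 > 3 → no swap
j=2: A[2]=2 ≤ 3 → i=0, swap A[0],A[2] → [2,17,7,10,8,18,11,14,12,5,13,3]
j=3: A[3]=10 > 3 → no swap
j=4: A[4]=8 > 3 → no swap
j=5: A[5]=18 > 3 → no swap
j=6: A[6]=11 > 3 → no swap
j=7: A[7]=14 > 3 → no swap
j=8: A[8]=12 > 3 → no swap
j=9: A[9]=5 > 3 → no swap
j=10: A[10]=13 > 3 → no swap
final swap A[1],A[11] → [2,3,7,10,8,18,11,14,12,5,13,17]; return 1

[2,3,7,10,8,18,11,14,12,5,13,17]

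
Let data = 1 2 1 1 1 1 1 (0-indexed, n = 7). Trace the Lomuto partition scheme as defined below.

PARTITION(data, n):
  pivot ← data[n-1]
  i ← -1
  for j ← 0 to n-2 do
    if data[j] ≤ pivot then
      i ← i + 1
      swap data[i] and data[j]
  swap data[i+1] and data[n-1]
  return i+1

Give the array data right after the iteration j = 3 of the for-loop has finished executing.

pivot = data[6] = 1; i = -1
j=0: data[0]=1 ≤ 1 → i=0, swap data[0],data[0] (no change) → 1 2 1 1 1 1 1
j=1: data[1]=2 > 1 → no swap
j=2: data[2]=1 ≤ 1 → i=1, swap data[1],data[2] → 1 1 2 1 1 1 1
j=3: data[3]=1 ≤ 1 → i=2, swap data[2],data[3] → 1 1 1 2 1 1 1
(after j=3) data = 1 1 1 2 1 1 1

1 1 1 2 1 1 1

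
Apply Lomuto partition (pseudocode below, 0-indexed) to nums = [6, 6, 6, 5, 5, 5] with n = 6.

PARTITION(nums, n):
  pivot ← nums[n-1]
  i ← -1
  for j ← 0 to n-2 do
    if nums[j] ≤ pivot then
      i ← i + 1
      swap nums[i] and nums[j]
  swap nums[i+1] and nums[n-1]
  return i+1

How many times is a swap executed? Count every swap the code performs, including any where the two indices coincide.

3

pivot=5, i=-1
j=0: 6>5, skip
j=1: 6>5, skip
j=2: 6>5, skip
j=3: 5≤5, i=0, swap(0,3) ⇒ [5, 6, 6, 6, 5, 5]
j=4: 5≤5, i=1, swap(1,4) ⇒ [5, 5, 6, 6, 6, 5]
swap(2,5) ⇒ [5, 5, 5, 6, 6, 6]; return 2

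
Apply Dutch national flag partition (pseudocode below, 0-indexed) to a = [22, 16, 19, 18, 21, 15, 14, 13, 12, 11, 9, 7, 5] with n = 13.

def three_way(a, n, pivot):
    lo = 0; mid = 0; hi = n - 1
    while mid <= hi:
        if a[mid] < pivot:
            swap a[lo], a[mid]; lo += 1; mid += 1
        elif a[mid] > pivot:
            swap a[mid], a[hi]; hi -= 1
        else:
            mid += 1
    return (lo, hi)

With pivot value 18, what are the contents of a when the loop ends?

[5, 16, 7, 9, 15, 14, 13, 12, 11, 18, 21, 19, 22]

pivot = 18; lo=0, mid=0, hi=12
a[mid]=22>18: swap a[0],a[12]; hi=11 → [5, 16, 19, 18, 21, 15, 14, 13, 12, 11, 9, 7, 22]
a[mid]=5<18: swap a[0],a[0]; lo=1,mid=1 → [5, 16, 19, 18, 21, 15, 14, 13, 12, 11, 9, 7, 22]
a[mid]=16<18: swap a[1],a[1]; lo=2,mid=2 → [5, 16, 19, 18, 21, 15, 14, 13, 12, 11, 9, 7, 22]
a[mid]=19>18: swap a[2],a[11]; hi=10 → [5, 16, 7, 18, 21, 15, 14, 13, 12, 11, 9, 19, 22]
a[mid]=7<18: swap a[2],a[2]; lo=3,mid=3 → [5, 16, 7, 18, 21, 15, 14, 13, 12, 11, 9, 19, 22]
a[mid]=18=18: mid=4
a[mid]=21>18: swap a[4],a[10]; hi=9 → [5, 16, 7, 18, 9, 15, 14, 13, 12, 11, 21, 19, 22]
a[mid]=9<18: swap a[3],a[4]; lo=4,mid=5 → [5, 16, 7, 9, 18, 15, 14, 13, 12, 11, 21, 19, 22]
a[mid]=15<18: swap a[4],a[5]; lo=5,mid=6 → [5, 16, 7, 9, 15, 18, 14, 13, 12, 11, 21, 19, 22]
a[mid]=14<18: swap a[5],a[6]; lo=6,mid=7 → [5, 16, 7, 9, 15, 14, 18, 13, 12, 11, 21, 19, 22]
a[mid]=13<18: swap a[6],a[7]; lo=7,mid=8 → [5, 16, 7, 9, 15, 14, 13, 18, 12, 11, 21, 19, 22]
a[mid]=12<18: swap a[7],a[8]; lo=8,mid=9 → [5, 16, 7, 9, 15, 14, 13, 12, 18, 11, 21, 19, 22]
a[mid]=11<18: swap a[8],a[9]; lo=9,mid=10 → [5, 16, 7, 9, 15, 14, 13, 12, 11, 18, 21, 19, 22]
end: lo=9, hi=9; a = [5, 16, 7, 9, 15, 14, 13, 12, 11, 18, 21, 19, 22]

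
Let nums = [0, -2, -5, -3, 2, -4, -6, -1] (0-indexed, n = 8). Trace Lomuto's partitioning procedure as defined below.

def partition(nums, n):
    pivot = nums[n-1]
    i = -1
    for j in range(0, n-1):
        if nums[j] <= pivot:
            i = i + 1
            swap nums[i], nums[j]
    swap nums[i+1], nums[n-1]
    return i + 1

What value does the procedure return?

pivot = nums[7] = -1; i = -1
j=0: nums[0]=0 > -1 → no swap
j=1: nums[1]=-2 ≤ -1 → i=0, swap nums[0],nums[1] → [-2, 0, -5, -3, 2, -4, -6, -1]
j=2: nums[2]=-5 ≤ -1 → i=1, swap nums[1],nums[2] → [-2, -5, 0, -3, 2, -4, -6, -1]
j=3: nums[3]=-3 ≤ -1 → i=2, swap nums[2],nums[3] → [-2, -5, -3, 0, 2, -4, -6, -1]
j=4: nums[4]=2 > -1 → no swap
j=5: nums[5]=-4 ≤ -1 → i=3, swap nums[3],nums[5] → [-2, -5, -3, -4, 2, 0, -6, -1]
j=6: nums[6]=-6 ≤ -1 → i=4, swap nums[4],nums[6] → [-2, -5, -3, -4, -6, 0, 2, -1]
final swap nums[5],nums[7] → [-2, -5, -3, -4, -6, -1, 2, 0]; return 5

5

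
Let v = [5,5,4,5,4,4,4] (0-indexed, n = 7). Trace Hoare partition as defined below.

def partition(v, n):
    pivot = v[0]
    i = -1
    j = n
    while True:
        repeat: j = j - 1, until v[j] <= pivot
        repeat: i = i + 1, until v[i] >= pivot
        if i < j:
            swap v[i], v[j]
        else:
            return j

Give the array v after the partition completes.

[4,4,4,4,5,5,5]

pivot=5
j stops at 6 (4), i stops at 0 (5); swap ⇒ [4,5,4,5,4,4,5]
j stops at 5 (4), i stops at 1 (5); swap ⇒ [4,4,4,5,4,5,5]
j stops at 4 (4), i stops at 3 (5); swap ⇒ [4,4,4,4,5,5,5]
j stops at 3, i stops at 4; i≥j ⇒ return 3. v=[4,4,4,4,5,5,5]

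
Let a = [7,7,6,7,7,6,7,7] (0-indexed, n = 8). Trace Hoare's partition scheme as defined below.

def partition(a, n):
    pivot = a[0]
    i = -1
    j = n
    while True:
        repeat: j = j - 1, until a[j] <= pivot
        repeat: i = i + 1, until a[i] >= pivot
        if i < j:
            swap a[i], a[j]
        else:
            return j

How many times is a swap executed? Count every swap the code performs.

pivot = a[0] = 7; i = -1, j = 8
j→7 (a[7]=7≤7), i→0 (a[0]=7≥7); i<j, swap → [7,7,6,7,7,6,7,7]
j→6 (a[6]=7≤7), i→1 (a[1]=7≥7); i<j, swap → [7,7,6,7,7,6,7,7]
j→5 (a[5]=6≤7), i→3 (a[3]=7≥7); i<j, swap → [7,7,6,6,7,7,7,7]
j→4, i→4; i≥j, return j=4. a = [7,7,6,6,7,7,7,7]

3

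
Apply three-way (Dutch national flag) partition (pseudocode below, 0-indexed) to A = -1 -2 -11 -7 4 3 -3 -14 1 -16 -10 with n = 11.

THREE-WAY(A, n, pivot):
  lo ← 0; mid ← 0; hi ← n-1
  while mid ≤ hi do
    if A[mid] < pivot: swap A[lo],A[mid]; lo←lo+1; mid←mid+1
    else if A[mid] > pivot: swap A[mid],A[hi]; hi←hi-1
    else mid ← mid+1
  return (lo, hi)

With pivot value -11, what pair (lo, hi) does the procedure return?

lo=0 mid=0 hi=10
-1>-11: swap(0,10), hi=9 ⇒ -10 -2 -11 -7 4 3 -3 -14 1 -16 -1
-10>-11: swap(0,9), hi=8 ⇒ -16 -2 -11 -7 4 3 -3 -14 1 -10 -1
-16<-11: swap(0,0), lo=1 mid=1 ⇒ -16 -2 -11 -7 4 3 -3 -14 1 -10 -1
-2>-11: swap(1,8), hi=7 ⇒ -16 1 -11 -7 4 3 -3 -14 -2 -10 -1
1>-11: swap(1,7), hi=6 ⇒ -16 -14 -11 -7 4 3 -3 1 -2 -10 -1
-14<-11: swap(1,1), lo=2 mid=2 ⇒ -16 -14 -11 -7 4 3 -3 1 -2 -10 -1
-11=-11: mid=3
-7>-11: swap(3,6), hi=5 ⇒ -16 -14 -11 -3 4 3 -7 1 -2 -10 -1
-3>-11: swap(3,5), hi=4 ⇒ -16 -14 -11 3 4 -3 -7 1 -2 -10 -1
3>-11: swap(3,4), hi=3 ⇒ -16 -14 -11 4 3 -3 -7 1 -2 -10 -1
4>-11: swap(3,3), hi=2 ⇒ -16 -14 -11 4 3 -3 -7 1 -2 -10 -1
done. lo=2 hi=2; A=-16 -14 -11 4 3 -3 -7 1 -2 -10 -1

(2, 2)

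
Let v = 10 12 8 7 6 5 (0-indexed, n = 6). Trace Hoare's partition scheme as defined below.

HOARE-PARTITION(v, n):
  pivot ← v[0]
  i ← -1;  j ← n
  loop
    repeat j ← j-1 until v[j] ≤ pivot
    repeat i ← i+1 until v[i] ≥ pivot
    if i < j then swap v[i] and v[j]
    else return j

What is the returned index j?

3

pivot = v[0] = 10; i = -1, j = 6
j→5 (v[5]=5≤10), i→0 (v[0]=10≥10); i<j, swap → 5 12 8 7 6 10
j→4 (v[4]=6≤10), i→1 (v[1]=12≥10); i<j, swap → 5 6 8 7 12 10
j→3, i→4; i≥j, return j=3. v = 5 6 8 7 12 10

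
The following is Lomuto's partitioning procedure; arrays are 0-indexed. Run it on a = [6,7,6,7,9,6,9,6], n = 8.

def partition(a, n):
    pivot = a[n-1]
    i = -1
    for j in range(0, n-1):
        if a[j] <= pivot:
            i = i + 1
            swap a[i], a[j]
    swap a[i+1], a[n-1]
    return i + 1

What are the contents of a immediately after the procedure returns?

pivot=6, i=-1
j=0: 6≤6, i=0, swap(0,0) ⇒ [6,7,6,7,9,6,9,6]
j=1: 7>6, skip
j=2: 6≤6, i=1, swap(1,2) ⇒ [6,6,7,7,9,6,9,6]
j=3: 7>6, skip
j=4: 9>6, skip
j=5: 6≤6, i=2, swap(2,5) ⇒ [6,6,6,7,9,7,9,6]
j=6: 9>6, skip
swap(3,7) ⇒ [6,6,6,6,9,7,9,7]; return 3

[6,6,6,6,9,7,9,7]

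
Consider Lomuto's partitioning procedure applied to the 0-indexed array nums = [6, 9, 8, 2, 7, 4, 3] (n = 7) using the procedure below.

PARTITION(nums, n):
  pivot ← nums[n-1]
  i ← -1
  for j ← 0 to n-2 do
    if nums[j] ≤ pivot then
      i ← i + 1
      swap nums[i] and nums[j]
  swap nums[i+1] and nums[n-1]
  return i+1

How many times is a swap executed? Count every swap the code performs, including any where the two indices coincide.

pivot = nums[6] = 3; i = -1
j=0: nums[0]=6 > 3 → no swap
j=1: nums[1]=9 > 3 → no swap
j=2: nums[2]=8 > 3 → no swap
j=3: nums[3]=2 ≤ 3 → i=0, swap nums[0],nums[3] → [2, 9, 8, 6, 7, 4, 3]
j=4: nums[4]=7 > 3 → no swap
j=5: nums[5]=4 > 3 → no swap
final swap nums[1],nums[6] → [2, 3, 8, 6, 7, 4, 9]; return 1

2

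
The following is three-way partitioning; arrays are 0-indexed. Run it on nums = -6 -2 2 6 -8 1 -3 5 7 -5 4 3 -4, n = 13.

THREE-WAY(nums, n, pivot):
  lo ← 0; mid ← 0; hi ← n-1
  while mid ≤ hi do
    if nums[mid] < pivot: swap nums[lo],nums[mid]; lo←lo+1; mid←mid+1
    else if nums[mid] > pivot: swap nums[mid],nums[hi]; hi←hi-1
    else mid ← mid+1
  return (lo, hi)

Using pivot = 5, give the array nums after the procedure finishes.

lo=0 mid=0 hi=12
-6<5: swap(0,0), lo=1 mid=1 ⇒ -6 -2 2 6 -8 1 -3 5 7 -5 4 3 -4
-2<5: swap(1,1), lo=2 mid=2 ⇒ -6 -2 2 6 -8 1 -3 5 7 -5 4 3 -4
2<5: swap(2,2), lo=3 mid=3 ⇒ -6 -2 2 6 -8 1 -3 5 7 -5 4 3 -4
6>5: swap(3,12), hi=11 ⇒ -6 -2 2 -4 -8 1 -3 5 7 -5 4 3 6
-4<5: swap(3,3), lo=4 mid=4 ⇒ -6 -2 2 -4 -8 1 -3 5 7 -5 4 3 6
-8<5: swap(4,4), lo=5 mid=5 ⇒ -6 -2 2 -4 -8 1 -3 5 7 -5 4 3 6
1<5: swap(5,5), lo=6 mid=6 ⇒ -6 -2 2 -4 -8 1 -3 5 7 -5 4 3 6
-3<5: swap(6,6), lo=7 mid=7 ⇒ -6 -2 2 -4 -8 1 -3 5 7 -5 4 3 6
5=5: mid=8
7>5: swap(8,11), hi=10 ⇒ -6 -2 2 -4 -8 1 -3 5 3 -5 4 7 6
3<5: swap(7,8), lo=8 mid=9 ⇒ -6 -2 2 -4 -8 1 -3 3 5 -5 4 7 6
-5<5: swap(8,9), lo=9 mid=10 ⇒ -6 -2 2 -4 -8 1 -3 3 -5 5 4 7 6
4<5: swap(9,10), lo=10 mid=11 ⇒ -6 -2 2 -4 -8 1 -3 3 -5 4 5 7 6
done. lo=10 hi=10; nums=-6 -2 2 -4 -8 1 -3 3 -5 4 5 7 6

-6 -2 2 -4 -8 1 -3 3 -5 4 5 7 6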